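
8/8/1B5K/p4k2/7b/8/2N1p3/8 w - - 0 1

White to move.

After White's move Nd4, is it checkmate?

After Nd4: black king on f5; in check: yes, from the white knight on d4.
Black has 5 legal replies: Kf6, Ke5, Kg4, Kf4, Ke4.
In check but a legal move exists → not checkmate.

no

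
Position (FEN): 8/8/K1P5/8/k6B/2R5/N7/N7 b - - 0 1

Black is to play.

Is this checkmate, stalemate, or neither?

Black to move; black king on a4.
In check: no.
King squares — a3: attacked by Rc3; b3: attacked by Na1; b4: attacked by Na2; a5: attacked by Ka6; b5: attacked by Ka6.
Legal moves for Black: none.
Not in check and no legal moves → stalemate.

stalemate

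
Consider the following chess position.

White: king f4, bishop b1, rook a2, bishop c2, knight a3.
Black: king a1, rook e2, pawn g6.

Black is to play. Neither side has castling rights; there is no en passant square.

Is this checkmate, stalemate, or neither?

checkmate

Black to move; black king on a1.
In check: yes, from the white rook on a2.
King squares — b1: attacked by Bc2; a2: attacked by Bb1; b2: attacked by Ra2.
Legal moves for Black: none.
In check with no legal moves → checkmate.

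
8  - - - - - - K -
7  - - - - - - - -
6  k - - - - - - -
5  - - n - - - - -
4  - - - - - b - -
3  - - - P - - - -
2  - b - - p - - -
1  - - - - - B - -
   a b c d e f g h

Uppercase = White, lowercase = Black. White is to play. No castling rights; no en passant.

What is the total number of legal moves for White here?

White to move; king on g8.
In check: no.
Legal moves: Kf8, Kh7, Kf7, Bh3, Bg2, Bxe2, d4.
Count: 7.

7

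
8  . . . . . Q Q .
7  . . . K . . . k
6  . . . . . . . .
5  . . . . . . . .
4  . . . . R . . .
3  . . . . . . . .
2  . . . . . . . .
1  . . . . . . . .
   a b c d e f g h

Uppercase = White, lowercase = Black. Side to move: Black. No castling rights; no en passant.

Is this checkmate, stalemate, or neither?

checkmate

Black to move; black king on h7.
In check: yes, from the white queen on g8.
King squares — g6: attacked by Qg8; h6: attacked by Qf8; g7: attacked by Qf8; g8: attacked by Qf8; h8: attacked by Qg8.
Legal moves for Black: none.
In check with no legal moves → checkmate.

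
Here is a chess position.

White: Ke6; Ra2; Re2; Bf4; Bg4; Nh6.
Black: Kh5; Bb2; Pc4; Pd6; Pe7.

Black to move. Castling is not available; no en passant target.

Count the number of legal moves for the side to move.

2

Black to move; king on h5.
In check: yes, from the white bishop on g4.
Legal moves: Kg6, Kh4.
Count: 2.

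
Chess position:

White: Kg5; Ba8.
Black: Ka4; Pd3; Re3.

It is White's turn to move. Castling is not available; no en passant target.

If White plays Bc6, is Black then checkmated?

no

After Bc6: black king on a4; in check: yes, from the white bishop on c6.
Black has 4 legal replies: Ka5, Kb4, Kb3, Ka3.
In check but a legal move exists → not checkmate.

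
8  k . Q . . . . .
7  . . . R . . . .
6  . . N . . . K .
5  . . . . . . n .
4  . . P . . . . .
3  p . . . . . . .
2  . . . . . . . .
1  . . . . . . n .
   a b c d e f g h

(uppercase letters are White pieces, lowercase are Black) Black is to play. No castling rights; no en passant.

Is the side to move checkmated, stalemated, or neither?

Black to move; black king on a8.
In check: yes, from the white queen on c8.
King squares — a7: attacked by Nc6; b7: attacked by Rd7; b8: attacked by Nc6.
Legal moves for Black: none.
In check with no legal moves → checkmate.

checkmate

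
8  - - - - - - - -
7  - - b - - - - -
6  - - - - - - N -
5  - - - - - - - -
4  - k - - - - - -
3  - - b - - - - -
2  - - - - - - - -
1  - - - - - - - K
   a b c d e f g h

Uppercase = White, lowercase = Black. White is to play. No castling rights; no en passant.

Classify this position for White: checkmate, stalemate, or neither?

neither

White to move; white king on h1.
In check: no.
Legal moves for White: Nh8, Nf8, Ne7, Ne5, Nh4, Nf4, Kg2, Kg1.
White has 8 legal moves and is not in check → neither.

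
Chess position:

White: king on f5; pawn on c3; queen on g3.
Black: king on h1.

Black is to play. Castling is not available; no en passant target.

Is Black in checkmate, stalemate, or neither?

Black to move; black king on h1.
In check: no.
King squares — g1: attacked by Qg3; g2: attacked by Qg3; h2: attacked by Qg3.
Legal moves for Black: none.
Not in check and no legal moves → stalemate.

stalemate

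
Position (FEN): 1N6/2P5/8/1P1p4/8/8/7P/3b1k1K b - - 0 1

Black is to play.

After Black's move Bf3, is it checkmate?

yes

After Bf3: white king on h1; in check: yes, from the black bishop on f3.
King squares — g1: attacked by Kf1; g2: attacked by Kf1; h2: own pawn.
White has no legal moves → checkmate.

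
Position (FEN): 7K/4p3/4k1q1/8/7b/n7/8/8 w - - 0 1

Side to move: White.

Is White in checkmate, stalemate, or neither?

White to move; white king on h8.
In check: no.
King squares — g7: attacked by Qg6; h7: attacked by Qg6; g8: attacked by Qg6.
Legal moves for White: none.
Not in check and no legal moves → stalemate.

stalemate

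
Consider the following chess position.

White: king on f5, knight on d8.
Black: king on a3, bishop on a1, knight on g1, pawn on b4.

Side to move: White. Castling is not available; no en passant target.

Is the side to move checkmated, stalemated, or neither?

neither

White to move; white king on f5.
In check: no.
Legal moves for White: Nf7, Nb7, Ne6, Nc6, Kg6, Ke6, Kg5, Kg4, Kf4, Ke4.
White has 10 legal moves and is not in check → neither.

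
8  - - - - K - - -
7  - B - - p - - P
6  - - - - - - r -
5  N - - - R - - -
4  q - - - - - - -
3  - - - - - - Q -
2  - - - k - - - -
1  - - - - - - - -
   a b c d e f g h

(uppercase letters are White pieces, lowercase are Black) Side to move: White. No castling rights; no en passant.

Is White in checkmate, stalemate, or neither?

neither

White to move; white king on e8.
In check: yes, from the black queen on a4.
King squares — d7: attacked by Qa4; e7: available; f7: available; d8: available; f8: available.
Legal moves for White: Kf8, Kd8, Kf7, Kxe7, Bc6, Rb5, Nc6.
White is in check but has 7 legal moves → neither.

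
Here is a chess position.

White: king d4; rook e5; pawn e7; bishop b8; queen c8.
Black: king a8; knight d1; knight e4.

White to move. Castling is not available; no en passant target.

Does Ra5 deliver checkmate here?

After Ra5: black king on a8; in check: yes, from the white rook on a5.
King squares — a7: attacked by Ra5; b7: attacked by Qc8; b8: attacked by Qc8.
Black has no legal moves → checkmate.

yes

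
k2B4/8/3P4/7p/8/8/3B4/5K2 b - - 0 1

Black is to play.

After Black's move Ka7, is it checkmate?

no

After Ka7: white king on f1; in check: no.
White is not in check, so this cannot be checkmate.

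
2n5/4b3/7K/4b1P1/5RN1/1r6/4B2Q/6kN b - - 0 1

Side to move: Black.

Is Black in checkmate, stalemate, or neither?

checkmate

Black to move; black king on g1.
In check: yes, from the white queen on h2.
King squares — f1: attacked by Be2; h1: attacked by Qh2; f2: attacked by Nh1; g2: attacked by Qh2; h2: attacked by Ng4.
Legal moves for Black: none.
In check with no legal moves → checkmate.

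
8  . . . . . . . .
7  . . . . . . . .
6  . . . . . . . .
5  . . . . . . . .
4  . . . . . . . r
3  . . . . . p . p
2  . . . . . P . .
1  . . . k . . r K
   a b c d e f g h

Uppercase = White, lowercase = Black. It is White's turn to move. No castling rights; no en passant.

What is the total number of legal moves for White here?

White to move; king on h1.
In check: yes, from the black rook on g1.
Legal moves: Kh2, Kxg1.
Count: 2.

2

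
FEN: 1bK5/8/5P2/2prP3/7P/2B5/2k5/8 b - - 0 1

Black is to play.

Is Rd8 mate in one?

After Rd8: white king on c8; in check: yes, from the black rook on d8.
White has 2 legal replies: Kxd8, Kb7.
In check but a legal move exists → not checkmate.

no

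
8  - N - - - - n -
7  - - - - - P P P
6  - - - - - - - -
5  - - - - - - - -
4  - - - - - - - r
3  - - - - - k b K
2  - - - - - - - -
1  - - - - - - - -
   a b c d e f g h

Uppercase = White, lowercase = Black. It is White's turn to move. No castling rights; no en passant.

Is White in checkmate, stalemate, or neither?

checkmate

White to move; white king on h3.
In check: yes, from the black rook on h4.
King squares — g2: attacked by Kf3; h2: attacked by Bg3; g3: attacked by Kf3; g4: attacked by Kf3; h4: attacked by Bg3.
Legal moves for White: none.
In check with no legal moves → checkmate.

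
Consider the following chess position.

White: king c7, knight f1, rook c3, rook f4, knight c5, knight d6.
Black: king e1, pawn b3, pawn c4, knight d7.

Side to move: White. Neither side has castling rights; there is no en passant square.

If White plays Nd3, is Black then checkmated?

no

After Nd3: black king on e1; in check: yes, from the white knight on d3.
Black has 3 legal replies: Ke2, Kd1, cxd3.
In check but a legal move exists → not checkmate.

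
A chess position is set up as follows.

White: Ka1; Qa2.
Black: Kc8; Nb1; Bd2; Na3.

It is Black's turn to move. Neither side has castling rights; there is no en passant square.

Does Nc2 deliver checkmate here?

no

After Nc2: white king on a1; in check: yes, from the black knight on c2.
White has 3 legal replies: Kb2, Kxb1, Qxc2+.
In check but a legal move exists → not checkmate.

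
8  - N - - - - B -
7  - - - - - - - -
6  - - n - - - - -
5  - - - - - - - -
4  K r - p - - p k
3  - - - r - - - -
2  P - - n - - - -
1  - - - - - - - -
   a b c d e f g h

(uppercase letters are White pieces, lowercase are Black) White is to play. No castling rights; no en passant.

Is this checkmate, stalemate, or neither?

White to move; white king on a4.
In check: yes, from the black rook on b4.
King squares — a3: attacked by Rd3; b3: attacked by Nd2; b4: attacked by Nc6; a5: attacked by Nc6; b5: attacked by Rb4.
Legal moves for White: none.
In check with no legal moves → checkmate.

checkmate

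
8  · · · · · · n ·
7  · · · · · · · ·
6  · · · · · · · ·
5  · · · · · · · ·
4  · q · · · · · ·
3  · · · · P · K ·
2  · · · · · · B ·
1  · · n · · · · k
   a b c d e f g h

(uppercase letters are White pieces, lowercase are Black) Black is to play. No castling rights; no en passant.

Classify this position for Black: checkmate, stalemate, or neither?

neither

Black to move; black king on h1.
In check: yes, from the white bishop on g2.
King squares — g1: available; g2: attacked by Kg3; h2: attacked by Kg3.
Legal moves for Black: Kg1.
Black is in check but has 1 legal move → neither.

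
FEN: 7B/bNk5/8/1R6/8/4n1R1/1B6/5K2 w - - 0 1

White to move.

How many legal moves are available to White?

5

White to move; king on f1.
In check: yes, from the black knight on e3.
Legal moves: Kf2, Ke2, Kg1, Ke1, Rxe3.
Count: 5.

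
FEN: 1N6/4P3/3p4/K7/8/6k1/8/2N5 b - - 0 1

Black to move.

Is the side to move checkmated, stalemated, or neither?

neither

Black to move; black king on g3.
In check: no.
Legal moves for Black: Kh4, Kg4, Kf4, Kh3, Kf3, Kh2, Kg2, Kf2, d5.
Black has 9 legal moves and is not in check → neither.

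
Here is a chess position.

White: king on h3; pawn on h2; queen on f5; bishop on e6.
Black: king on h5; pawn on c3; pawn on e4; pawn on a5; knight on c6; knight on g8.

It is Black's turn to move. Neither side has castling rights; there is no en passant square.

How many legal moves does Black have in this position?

1

Black to move; king on h5.
In check: yes, from the white queen on f5.
Legal moves: Kh6.
Count: 1.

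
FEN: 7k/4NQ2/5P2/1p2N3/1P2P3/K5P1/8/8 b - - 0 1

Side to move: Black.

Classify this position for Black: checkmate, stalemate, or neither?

stalemate

Black to move; black king on h8.
In check: no.
King squares — g7: attacked by Pf6; h7: attacked by Qf7; g8: attacked by Ne7.
Legal moves for Black: none.
Not in check and no legal moves → stalemate.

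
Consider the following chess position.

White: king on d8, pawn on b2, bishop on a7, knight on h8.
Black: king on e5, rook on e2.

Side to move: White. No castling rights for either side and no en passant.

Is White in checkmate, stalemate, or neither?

neither

White to move; white king on d8.
In check: no.
Legal moves for White: Nf7+, Ng6+, Ke8, Kc8, Ke7, Kd7, Kc7, Bb8+, Bb6, Bc5, Bd4+, Be3, Bf2, Bg1, b3, b4.
White has 16 legal moves and is not in check → neither.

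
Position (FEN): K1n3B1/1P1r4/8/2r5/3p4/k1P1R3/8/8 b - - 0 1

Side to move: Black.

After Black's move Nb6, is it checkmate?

no

After Nb6: white king on a8; in check: yes, from the black knight on b6.
White has 2 legal replies: Kb8, Ka7.
In check but a legal move exists → not checkmate.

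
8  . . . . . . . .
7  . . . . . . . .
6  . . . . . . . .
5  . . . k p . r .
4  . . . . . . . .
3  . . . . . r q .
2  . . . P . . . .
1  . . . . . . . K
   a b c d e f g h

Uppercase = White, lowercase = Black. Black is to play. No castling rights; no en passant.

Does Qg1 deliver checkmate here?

After Qg1: white king on h1; in check: yes, from the black queen on g1.
King squares — g1: attacked by Rg5; g2: attacked by Qg1; h2: attacked by Qg1.
White has no legal moves → checkmate.

yes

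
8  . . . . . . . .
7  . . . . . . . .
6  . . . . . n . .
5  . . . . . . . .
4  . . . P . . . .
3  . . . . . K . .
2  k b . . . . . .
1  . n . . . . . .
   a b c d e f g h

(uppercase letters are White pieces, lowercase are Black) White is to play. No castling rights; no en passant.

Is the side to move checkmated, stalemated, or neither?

neither

White to move; white king on f3.
In check: no.
Legal moves for White: Kf4, Kg3, Ke3, Kg2, Kf2, Ke2, d5.
White has 7 legal moves and is not in check → neither.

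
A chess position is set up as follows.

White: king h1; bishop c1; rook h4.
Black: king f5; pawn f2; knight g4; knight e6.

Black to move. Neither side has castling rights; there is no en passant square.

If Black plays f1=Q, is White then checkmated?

After f1=Q: white king on h1; in check: yes, from the black queen on f1.
King squares — g1: attacked by Qf1; g2: attacked by Qf1; h2: attacked by Ng4.
White has no legal moves → checkmate.

yes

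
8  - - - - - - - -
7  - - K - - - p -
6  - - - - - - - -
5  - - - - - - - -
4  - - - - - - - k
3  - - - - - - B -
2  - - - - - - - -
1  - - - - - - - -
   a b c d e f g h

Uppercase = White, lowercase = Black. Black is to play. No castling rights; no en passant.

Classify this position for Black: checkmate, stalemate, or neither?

neither

Black to move; black king on h4.
In check: yes, from the white bishop on g3.
Legal moves for Black: Kh5, Kg5, Kg4, Kh3, Kxg3.
Black is in check but has 5 legal moves → neither.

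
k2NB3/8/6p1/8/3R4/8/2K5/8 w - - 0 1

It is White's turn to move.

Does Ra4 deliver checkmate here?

no

After Ra4: black king on a8; in check: yes, from the white rook on a4.
Black has 1 legal reply: Kb8.
In check but a legal move exists → not checkmate.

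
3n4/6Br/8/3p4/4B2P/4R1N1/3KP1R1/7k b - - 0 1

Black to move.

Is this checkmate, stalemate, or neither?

checkmate

Black to move; black king on h1.
In check: yes, from the white knight on g3.
King squares — g1: attacked by Rg2; g2: attacked by Be4; h2: attacked by Rg2.
Legal moves for Black: none.
In check with no legal moves → checkmate.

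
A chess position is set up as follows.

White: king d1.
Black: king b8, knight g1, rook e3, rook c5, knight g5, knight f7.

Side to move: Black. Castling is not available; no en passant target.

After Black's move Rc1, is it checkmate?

After Rc1: white king on d1; in check: yes, from the black rook on c1.
White has 2 legal replies: Kd2, Kxc1.
In check but a legal move exists → not checkmate.

no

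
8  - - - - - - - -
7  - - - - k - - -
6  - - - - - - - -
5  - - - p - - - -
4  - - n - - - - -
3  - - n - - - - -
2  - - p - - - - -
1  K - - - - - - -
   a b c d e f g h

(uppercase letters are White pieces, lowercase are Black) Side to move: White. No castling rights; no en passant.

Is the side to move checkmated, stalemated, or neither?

White to move; white king on a1.
In check: no.
King squares — b1: attacked by Pc2; a2: attacked by Nc3; b2: attacked by Nc4.
Legal moves for White: none.
Not in check and no legal moves → stalemate.

stalemate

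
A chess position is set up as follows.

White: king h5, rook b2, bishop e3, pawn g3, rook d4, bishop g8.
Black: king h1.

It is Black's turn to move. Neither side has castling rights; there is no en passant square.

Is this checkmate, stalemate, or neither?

stalemate

Black to move; black king on h1.
In check: no.
King squares — g1: attacked by Be3; g2: attacked by Rb2; h2: attacked by Rb2.
Legal moves for Black: none.
Not in check and no legal moves → stalemate.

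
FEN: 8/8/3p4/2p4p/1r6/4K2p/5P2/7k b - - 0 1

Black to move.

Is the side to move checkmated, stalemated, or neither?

Black to move; black king on h1.
In check: no.
Legal moves for Black include: Rb8, Rb7, Rb6, Rb5, Rh4, Rg4, Rf4, Re4+, Rd4, Rc4, Ra4, Rb3+, Rb2, Rb1, Kh2, Kg2, Kg1, d5, ... (list truncated; more exist).
Black has legal moves and is not in check → neither.

neither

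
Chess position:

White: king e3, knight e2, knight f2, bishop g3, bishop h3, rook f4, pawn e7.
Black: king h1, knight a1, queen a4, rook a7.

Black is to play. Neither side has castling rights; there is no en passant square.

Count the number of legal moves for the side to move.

0

Black to move; king on h1.
In check: yes, from the white knight on f2.
Legal moves: none.
Count: 0.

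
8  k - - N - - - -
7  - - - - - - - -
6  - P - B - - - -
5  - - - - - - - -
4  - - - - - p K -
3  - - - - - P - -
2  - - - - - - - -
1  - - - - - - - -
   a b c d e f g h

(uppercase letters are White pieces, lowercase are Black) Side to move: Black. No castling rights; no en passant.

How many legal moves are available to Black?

0

Black to move; king on a8.
In check: no.
Legal moves: none.
Count: 0.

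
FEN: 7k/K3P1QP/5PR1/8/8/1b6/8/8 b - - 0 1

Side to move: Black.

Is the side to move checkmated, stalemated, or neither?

Black to move; black king on h8.
In check: yes, from the white queen on g7.
King squares — g7: attacked by Pf6; h7: attacked by Qg7; g8: attacked by Qg7.
Legal moves for Black: none.
In check with no legal moves → checkmate.

checkmate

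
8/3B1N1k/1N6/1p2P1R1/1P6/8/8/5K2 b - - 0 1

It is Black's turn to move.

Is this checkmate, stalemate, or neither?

Black to move; black king on h7.
In check: no.
King squares — g6: attacked by Rg5; h6: attacked by Nf7; g7: attacked by Rg5; g8: attacked by Rg5; h8: attacked by Nf7.
Legal moves for Black: none.
Not in check and no legal moves → stalemate.

stalemate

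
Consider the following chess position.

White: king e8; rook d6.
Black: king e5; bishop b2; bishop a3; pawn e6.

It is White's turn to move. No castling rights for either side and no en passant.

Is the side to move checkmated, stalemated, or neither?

White to move; white king on e8.
In check: no.
Legal moves for White: Kf8, Kd8, Kf7, Ke7, Kd7, Rd8, Rd7, Rxe6+, Rc6, Rb6, Ra6, Rd5+, Rd4, Rd3, Rd2, Rd1.
White has 16 legal moves and is not in check → neither.

neither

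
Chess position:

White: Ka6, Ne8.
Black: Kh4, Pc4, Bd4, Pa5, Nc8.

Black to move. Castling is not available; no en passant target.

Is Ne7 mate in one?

no

After Ne7: white king on a6; in check: no.
White is not in check, so this cannot be checkmate.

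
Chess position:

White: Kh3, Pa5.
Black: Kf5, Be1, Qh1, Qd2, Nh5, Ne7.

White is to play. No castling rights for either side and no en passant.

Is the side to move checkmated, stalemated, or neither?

White to move; white king on h3.
In check: yes, from the black queen on h1.
King squares — g2: attacked by Qh1; h2: attacked by Qh1; g3: attacked by Be1; g4: attacked by Kf5; h4: attacked by Be1.
Legal moves for White: none.
In check with no legal moves → checkmate.

checkmate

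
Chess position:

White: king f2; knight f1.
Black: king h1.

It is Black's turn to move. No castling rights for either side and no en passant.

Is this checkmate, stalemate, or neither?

Black to move; black king on h1.
In check: no.
King squares — g1: attacked by Kf2; g2: attacked by Kf2; h2: attacked by Nf1.
Legal moves for Black: none.
Not in check and no legal moves → stalemate.

stalemate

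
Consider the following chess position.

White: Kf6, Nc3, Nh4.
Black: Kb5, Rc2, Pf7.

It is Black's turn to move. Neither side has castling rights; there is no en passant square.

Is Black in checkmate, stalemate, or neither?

neither

Black to move; black king on b5.
In check: yes, from the white knight on c3.
King squares — a4: attacked by Nc3; b4: available; c4: available; a5: available; c5: available; a6: available; b6: available; c6: available.
Legal moves for Black: Kc6, Kb6, Ka6, Kc5, Ka5, Kc4, Kb4, Rxc3.
Black is in check but has 8 legal moves → neither.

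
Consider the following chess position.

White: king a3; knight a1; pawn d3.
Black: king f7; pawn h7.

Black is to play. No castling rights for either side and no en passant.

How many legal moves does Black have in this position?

10

Black to move; king on f7.
In check: no.
Legal moves: Kg8, Kf8, Ke8, Kg7, Ke7, Kg6, Kf6, Ke6, h6, h5.
Count: 10.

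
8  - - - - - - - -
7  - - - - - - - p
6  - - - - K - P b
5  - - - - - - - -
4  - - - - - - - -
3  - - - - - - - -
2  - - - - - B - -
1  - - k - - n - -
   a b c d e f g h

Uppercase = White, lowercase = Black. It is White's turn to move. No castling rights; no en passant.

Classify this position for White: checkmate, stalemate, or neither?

neither

White to move; white king on e6.
In check: no.
Legal moves for White include: Kf7, Ke7, Kd7, Kf6, Kd6, Kf5, Ke5, Kd5, Ba7, Bb6, Bc5, Bh4, Bd4, Bg3, Be3+, Bg1, Be1, gxh7, ... (list truncated; more exist).
White has legal moves and is not in check → neither.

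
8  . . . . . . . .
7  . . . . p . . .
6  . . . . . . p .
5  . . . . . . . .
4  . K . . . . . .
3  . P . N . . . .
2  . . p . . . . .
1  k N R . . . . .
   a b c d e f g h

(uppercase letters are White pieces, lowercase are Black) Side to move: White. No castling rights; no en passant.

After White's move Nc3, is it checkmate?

yes

After Nc3: black king on a1; in check: yes, from the white rook on c1.
King squares — b1: attacked by Rc1; a2: attacked by Nc3; b2: attacked by Nd3.
Black has no legal moves → checkmate.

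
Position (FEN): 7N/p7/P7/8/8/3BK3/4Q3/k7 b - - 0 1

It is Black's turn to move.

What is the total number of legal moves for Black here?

Black to move; king on a1.
In check: no.
Legal moves: none.
Count: 0.

0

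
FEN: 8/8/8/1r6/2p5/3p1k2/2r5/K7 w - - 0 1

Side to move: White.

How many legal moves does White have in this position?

0

White to move; king on a1.
In check: no.
Legal moves: none.
Count: 0.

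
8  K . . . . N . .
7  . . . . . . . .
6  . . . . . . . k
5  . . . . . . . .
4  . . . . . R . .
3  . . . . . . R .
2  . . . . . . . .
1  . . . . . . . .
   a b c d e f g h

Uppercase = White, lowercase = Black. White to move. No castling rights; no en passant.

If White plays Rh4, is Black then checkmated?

After Rh4: black king on h6; in check: yes, from the white rook on h4.
King squares — g5: attacked by Rg3; h5: attacked by Rh4; g6: attacked by Rg3; g7: attacked by Rg3; h7: attacked by Rh4.
Black has no legal moves → checkmate.

yes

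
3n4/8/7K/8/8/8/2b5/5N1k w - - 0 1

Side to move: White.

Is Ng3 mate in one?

After Ng3: black king on h1; in check: yes, from the white knight on g3.
Black has 3 legal replies: Kh2, Kg2, Kg1.
In check but a legal move exists → not checkmate.

no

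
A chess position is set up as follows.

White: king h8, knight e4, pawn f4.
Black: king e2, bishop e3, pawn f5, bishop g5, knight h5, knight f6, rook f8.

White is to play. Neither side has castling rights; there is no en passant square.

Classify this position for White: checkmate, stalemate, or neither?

White to move; white king on h8.
In check: yes, from the black rook on f8.
King squares — g7: attacked by Nh5; h7: attacked by Nf6; g8: attacked by Nf6.
Legal moves for White: none.
In check with no legal moves → checkmate.

checkmate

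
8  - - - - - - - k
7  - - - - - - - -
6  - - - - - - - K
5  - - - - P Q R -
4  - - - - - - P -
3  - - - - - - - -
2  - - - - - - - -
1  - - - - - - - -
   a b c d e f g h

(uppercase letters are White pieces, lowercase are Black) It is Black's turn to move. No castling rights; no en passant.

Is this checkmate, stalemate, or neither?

stalemate

Black to move; black king on h8.
In check: no.
King squares — g7: attacked by Rg5; h7: attacked by Qf5; g8: attacked by Rg5.
Legal moves for Black: none.
Not in check and no legal moves → stalemate.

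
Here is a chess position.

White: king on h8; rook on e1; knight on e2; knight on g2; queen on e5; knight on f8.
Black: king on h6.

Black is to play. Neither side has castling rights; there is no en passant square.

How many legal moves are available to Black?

Black to move; king on h6.
In check: no.
Legal moves: none.
Count: 0.

0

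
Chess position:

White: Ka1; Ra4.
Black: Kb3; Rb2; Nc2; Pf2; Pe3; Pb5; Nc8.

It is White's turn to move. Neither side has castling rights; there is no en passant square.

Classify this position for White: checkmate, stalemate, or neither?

White to move; white king on a1.
In check: yes, from the black knight on c2.
King squares — b1: attacked by Rb2; a2: attacked by Rb2; b2: attacked by Kb3.
Legal moves for White: none.
In check with no legal moves → checkmate.

checkmate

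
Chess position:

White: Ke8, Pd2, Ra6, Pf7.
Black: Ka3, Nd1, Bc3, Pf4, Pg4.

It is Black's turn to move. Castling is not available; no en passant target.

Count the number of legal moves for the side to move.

Black to move; king on a3.
In check: yes, from the white rook on a6.
Legal moves: Kb4, Kb3, Kb2, Ba5.
Count: 4.

4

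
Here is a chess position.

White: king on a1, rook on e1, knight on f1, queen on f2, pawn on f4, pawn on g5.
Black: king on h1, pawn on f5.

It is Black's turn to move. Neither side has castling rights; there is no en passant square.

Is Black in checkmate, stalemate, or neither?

stalemate

Black to move; black king on h1.
In check: no.
King squares — g1: attacked by Qf2; g2: attacked by Qf2; h2: attacked by Nf1.
Legal moves for Black: none.
Not in check and no legal moves → stalemate.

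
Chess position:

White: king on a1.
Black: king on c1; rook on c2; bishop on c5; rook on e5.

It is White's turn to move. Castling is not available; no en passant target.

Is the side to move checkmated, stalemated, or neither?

White to move; white king on a1.
In check: no.
King squares — b1: attacked by Kc1; a2: attacked by Rc2; b2: attacked by Kc1.
Legal moves for White: none.
Not in check and no legal moves → stalemate.

stalemate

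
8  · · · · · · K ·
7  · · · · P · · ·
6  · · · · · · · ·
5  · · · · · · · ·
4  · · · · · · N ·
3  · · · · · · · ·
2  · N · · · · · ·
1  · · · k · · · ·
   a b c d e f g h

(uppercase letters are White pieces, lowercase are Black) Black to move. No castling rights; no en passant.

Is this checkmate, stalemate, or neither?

Black to move; black king on d1.
In check: yes, from the white knight on b2.
King squares — c1: available; e1: available; c2: available; d2: available; e2: available.
Legal moves for Black: Ke2, Kd2, Kc2, Ke1, Kc1.
Black is in check but has 5 legal moves → neither.

neither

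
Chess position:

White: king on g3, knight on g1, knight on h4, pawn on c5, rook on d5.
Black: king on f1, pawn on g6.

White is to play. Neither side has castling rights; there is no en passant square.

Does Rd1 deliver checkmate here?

After Rd1: black king on f1; in check: yes, from the white rook on d1.
King squares — e1: attacked by Rd1; g1: attacked by Rd1; e2: attacked by Ng1; f2: attacked by Kg3; g2: attacked by Kg3.
Black has no legal moves → checkmate.

yes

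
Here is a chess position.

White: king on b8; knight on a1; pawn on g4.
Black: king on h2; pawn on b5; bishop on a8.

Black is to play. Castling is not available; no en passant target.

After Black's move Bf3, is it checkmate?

no

After Bf3: white king on b8; in check: no.
White is not in check, so this cannot be checkmate.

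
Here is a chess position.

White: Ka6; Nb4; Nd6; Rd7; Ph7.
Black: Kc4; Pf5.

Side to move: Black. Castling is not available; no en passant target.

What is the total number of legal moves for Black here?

5

Black to move; king on c4.
In check: yes, from the white knight on d6.
Legal moves: Kc5, Kd4, Kxb4, Kc3, Kb3.
Count: 5.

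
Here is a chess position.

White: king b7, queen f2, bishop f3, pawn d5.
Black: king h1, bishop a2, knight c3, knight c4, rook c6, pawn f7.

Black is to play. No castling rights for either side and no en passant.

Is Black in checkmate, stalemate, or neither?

Black to move; black king on h1.
In check: yes, from the white bishop on f3.
King squares — g1: attacked by Qf2; g2: attacked by Qf2; h2: attacked by Qf2.
Legal moves for Black: none.
In check with no legal moves → checkmate.

checkmate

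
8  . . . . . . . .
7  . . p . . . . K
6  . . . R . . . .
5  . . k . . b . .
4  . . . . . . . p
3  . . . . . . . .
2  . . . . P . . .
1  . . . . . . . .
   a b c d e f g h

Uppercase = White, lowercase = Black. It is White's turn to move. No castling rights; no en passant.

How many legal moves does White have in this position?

White to move; king on h7.
In check: yes, from the black bishop on f5.
Legal moves: Kh8, Kg8, Kg7, Kh6, Rg6.
Count: 5.

5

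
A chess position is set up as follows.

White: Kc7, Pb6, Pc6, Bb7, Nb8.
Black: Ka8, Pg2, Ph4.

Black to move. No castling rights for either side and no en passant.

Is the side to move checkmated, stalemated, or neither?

checkmate

Black to move; black king on a8.
In check: yes, from the white bishop on b7.
King squares — a7: attacked by Pb6; b7: attacked by Pc6; b8: attacked by Kc7.
Legal moves for Black: none.
In check with no legal moves → checkmate.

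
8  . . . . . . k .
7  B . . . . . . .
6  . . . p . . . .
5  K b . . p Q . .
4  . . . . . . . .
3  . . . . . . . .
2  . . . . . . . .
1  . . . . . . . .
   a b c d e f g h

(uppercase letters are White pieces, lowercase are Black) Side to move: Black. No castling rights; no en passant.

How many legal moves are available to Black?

13

Black to move; king on g8.
In check: no.
Legal moves: Kh8, Kg7, Be8, Bd7, Bc6, Ba6, Bc4, Ba4, Bd3, Be2, Bf1, d5, e4.
Count: 13.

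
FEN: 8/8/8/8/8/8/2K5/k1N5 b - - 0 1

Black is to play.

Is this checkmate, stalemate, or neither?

stalemate

Black to move; black king on a1.
In check: no.
King squares — b1: attacked by Kc2; a2: attacked by Nc1; b2: attacked by Kc2.
Legal moves for Black: none.
Not in check and no legal moves → stalemate.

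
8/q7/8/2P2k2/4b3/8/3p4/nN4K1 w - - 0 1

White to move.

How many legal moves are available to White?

6

White to move; king on g1.
In check: no.
Legal moves: Kh2, Kf2, Kf1, Nc3, Na3, Nxd2.
Count: 6.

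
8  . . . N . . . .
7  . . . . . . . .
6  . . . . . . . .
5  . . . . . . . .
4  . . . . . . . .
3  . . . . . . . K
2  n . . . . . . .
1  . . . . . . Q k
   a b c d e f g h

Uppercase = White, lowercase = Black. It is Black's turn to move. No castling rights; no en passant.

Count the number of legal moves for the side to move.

Black to move; king on h1.
In check: yes, from the white queen on g1.
Legal moves: Kxg1.
Count: 1.

1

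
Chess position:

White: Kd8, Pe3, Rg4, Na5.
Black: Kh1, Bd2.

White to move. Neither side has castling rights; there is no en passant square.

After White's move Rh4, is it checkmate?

no

After Rh4: black king on h1; in check: yes, from the white rook on h4.
Black has 2 legal replies: Kg2, Kg1.
In check but a legal move exists → not checkmate.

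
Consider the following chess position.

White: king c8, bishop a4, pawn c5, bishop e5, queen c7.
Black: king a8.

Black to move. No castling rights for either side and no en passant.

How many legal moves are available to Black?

0

Black to move; king on a8.
In check: no.
Legal moves: none.
Count: 0.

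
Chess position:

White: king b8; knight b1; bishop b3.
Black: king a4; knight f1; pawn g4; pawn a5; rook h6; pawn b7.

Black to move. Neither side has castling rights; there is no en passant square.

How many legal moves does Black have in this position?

3

Black to move; king on a4.
In check: yes, from the white bishop on b3.
Legal moves: Kb5, Kb4, Kxb3.
Count: 3.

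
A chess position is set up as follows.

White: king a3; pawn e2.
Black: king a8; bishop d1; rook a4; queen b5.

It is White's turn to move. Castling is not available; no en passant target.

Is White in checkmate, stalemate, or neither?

checkmate

White to move; white king on a3.
In check: yes, from the black rook on a4.
King squares — a2: attacked by Ra4; b2: attacked by Qb5; b3: attacked by Bd1; a4: attacked by Bd1; b4: attacked by Ra4.
Legal moves for White: none.
In check with no legal moves → checkmate.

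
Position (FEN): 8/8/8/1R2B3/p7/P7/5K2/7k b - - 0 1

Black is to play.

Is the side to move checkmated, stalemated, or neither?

stalemate

Black to move; black king on h1.
In check: no.
King squares — g1: attacked by Kf2; g2: attacked by Kf2; h2: attacked by Be5.
Legal moves for Black: none.
Not in check and no legal moves → stalemate.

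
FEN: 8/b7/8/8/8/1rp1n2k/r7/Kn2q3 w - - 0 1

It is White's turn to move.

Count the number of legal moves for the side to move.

White to move; king on a1.
In check: yes, from the black rook on a2.
Legal moves: Kxa2.
Count: 1.

1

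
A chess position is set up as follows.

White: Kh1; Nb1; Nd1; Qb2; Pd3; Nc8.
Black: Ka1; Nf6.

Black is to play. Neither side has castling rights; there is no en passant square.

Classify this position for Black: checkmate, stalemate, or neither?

checkmate

Black to move; black king on a1.
In check: yes, from the white queen on b2.
King squares — b1: attacked by Qb2; a2: attacked by Qb2; b2: attacked by Nd1.
Legal moves for Black: none.
In check with no legal moves → checkmate.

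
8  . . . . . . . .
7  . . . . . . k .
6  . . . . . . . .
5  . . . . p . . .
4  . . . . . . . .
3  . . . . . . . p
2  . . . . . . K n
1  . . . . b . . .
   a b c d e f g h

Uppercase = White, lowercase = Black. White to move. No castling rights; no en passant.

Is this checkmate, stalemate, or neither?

White to move; white king on g2.
In check: yes, from the black pawn on h3.
Legal moves for White: Kxh3, Kxh2, Kh1, Kg1.
White is in check but has 4 legal moves → neither.

neither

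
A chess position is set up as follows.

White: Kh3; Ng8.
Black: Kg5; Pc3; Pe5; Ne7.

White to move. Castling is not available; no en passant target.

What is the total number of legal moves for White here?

6

White to move; king on h3.
In check: no.
Legal moves: Nxe7, Nh6, Nf6, Kg3, Kh2, Kg2.
Count: 6.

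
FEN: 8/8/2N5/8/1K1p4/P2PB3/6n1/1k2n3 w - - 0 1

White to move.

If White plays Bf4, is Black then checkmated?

no

After Bf4: black king on b1; in check: no.
Black is not in check, so this cannot be checkmate.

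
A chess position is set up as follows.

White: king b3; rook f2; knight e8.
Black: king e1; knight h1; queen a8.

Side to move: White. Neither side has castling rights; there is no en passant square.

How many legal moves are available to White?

23

White to move; king on b3.
In check: no.
Legal moves: Ng7, Nc7, Nf6, Nd6, Kc4, Kb4, Kc3, Kc2, Kb2, Rf8, Rf7, Rf6, Rf5, Rf4, Rf3, Rh2, Rg2, Re2+, Rd2, Rc2, Rb2, Ra2, Rf1+.
Count: 23.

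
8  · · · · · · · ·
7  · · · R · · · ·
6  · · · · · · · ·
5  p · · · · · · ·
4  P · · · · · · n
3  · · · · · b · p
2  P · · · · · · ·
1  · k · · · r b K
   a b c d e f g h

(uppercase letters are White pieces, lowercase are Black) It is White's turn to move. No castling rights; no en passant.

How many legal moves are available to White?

White to move; king on h1.
In check: yes, from the black bishop on f3.
Legal moves: none.
Count: 0.

0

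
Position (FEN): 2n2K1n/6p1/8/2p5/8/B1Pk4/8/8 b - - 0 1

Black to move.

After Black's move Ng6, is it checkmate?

no

After Ng6: white king on f8; in check: yes, from the black knight on g6.
White has 4 legal replies: Kg8, Ke8, Kxg7, Kf7.
In check but a legal move exists → not checkmate.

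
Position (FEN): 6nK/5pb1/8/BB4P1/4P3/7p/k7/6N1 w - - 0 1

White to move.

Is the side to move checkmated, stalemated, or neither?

neither

White to move; white king on h8.
In check: yes, from the black bishop on g7.
Legal moves for White: Kxg8, Kh7, Kxg7.
White is in check but has 3 legal moves → neither.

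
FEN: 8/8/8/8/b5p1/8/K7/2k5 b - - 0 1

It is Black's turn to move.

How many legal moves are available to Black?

11

Black to move; king on c1.
In check: no.
Legal moves: Be8, Bd7, Bc6, Bb5, Bb3+, Bc2, Bd1, Kd2, Kc2, Kd1, g3.
Count: 11.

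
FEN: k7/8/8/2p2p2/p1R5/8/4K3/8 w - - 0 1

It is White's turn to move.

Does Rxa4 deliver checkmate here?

After Rxa4: black king on a8; in check: yes, from the white rook on a4.
Black has 2 legal replies: Kb8, Kb7.
In check but a legal move exists → not checkmate.

no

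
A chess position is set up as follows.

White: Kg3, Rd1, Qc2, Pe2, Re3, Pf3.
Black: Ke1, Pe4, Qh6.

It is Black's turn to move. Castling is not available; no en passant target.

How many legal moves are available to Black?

Black to move; king on e1.
In check: yes, from the white rook on d1.
Legal moves: none.
Count: 0.

0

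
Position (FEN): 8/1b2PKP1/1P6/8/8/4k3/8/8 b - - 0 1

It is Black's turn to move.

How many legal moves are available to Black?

17

Black to move; king on e3.
In check: no.
Legal moves: Bc8, Ba8, Bc6, Ba6, Bd5+, Be4, Bf3, Bg2, Bh1, Kf4, Ke4, Kd4, Kf3, Kd3, Kf2, Ke2, Kd2.
Count: 17.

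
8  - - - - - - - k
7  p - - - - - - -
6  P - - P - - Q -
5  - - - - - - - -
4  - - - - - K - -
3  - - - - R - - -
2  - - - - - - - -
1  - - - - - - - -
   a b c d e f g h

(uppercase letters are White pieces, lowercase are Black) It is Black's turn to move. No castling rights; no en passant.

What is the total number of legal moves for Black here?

Black to move; king on h8.
In check: no.
Legal moves: none.
Count: 0.

0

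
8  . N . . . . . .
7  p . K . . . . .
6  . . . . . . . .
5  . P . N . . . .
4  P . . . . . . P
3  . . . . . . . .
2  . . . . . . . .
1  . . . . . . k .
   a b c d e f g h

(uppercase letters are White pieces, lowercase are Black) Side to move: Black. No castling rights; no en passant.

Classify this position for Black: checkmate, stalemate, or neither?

Black to move; black king on g1.
In check: no.
Legal moves for Black: Kh2, Kg2, Kf2, Kh1, Kf1, a6, a5.
Black has 7 legal moves and is not in check → neither.

neither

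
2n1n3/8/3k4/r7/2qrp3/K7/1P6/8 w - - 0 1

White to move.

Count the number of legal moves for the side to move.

White to move; king on a3.
In check: yes, from the black rook on a5.
Legal moves: none.
Count: 0.

0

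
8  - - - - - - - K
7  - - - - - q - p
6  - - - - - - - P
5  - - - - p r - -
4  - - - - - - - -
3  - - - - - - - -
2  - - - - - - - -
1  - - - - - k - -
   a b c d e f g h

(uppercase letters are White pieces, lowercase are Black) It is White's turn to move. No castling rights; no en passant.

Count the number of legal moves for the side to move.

0

White to move; king on h8.
In check: no.
Legal moves: none.
Count: 0.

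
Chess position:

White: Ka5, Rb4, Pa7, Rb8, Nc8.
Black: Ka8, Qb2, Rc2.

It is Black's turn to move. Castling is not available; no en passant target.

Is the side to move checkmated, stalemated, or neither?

Black to move; black king on a8.
In check: yes, from the white rook on b8.
King squares — a7: attacked by Nc8; b7: attacked by Rb4; b8: attacked by Rb4.
Legal moves for Black: none.
In check with no legal moves → checkmate.

checkmate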